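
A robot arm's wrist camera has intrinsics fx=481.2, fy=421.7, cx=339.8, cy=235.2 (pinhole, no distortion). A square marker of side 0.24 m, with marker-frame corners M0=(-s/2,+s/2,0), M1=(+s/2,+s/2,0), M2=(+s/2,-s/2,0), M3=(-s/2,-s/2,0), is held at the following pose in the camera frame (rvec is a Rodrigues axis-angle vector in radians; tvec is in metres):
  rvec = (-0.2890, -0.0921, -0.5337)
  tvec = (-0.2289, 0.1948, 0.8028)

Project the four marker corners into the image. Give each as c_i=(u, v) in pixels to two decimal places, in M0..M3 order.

c0=(167.31, 432.09) c1=(300.75, 360.17) c2=(233.83, 253.85) c3=(106.94, 315.46)

Intrinsics K: fx=481.2, fy=421.7, cx=339.8, cy=235.2
Marker side s = 0.24 m; corners in marker frame (Z=0):
  M0 = (-0.1200, +0.1200, 0)
  M1 = (+0.1200, +0.1200, 0)
  M2 = (+0.1200, -0.1200, 0)
  M3 = (-0.1200, -0.1200, 0)
rvec = (-0.2890, -0.0921, -0.5337), |rvec| = θ = 0.61387 rad = 35.172°
Rodrigues: sinθ=0.57604, 1−cosθ=0.18258; R = I + sinθ·[k]× + (1−cosθ)·[k]×²:
    [+0.85789 +0.51370 -0.01170]
    [-0.48791 +0.82153 +0.29500]
    [+0.16115 -0.24737 +0.95542]
t = (-0.2289, 0.1948, 0.8028) m
M0: Pc = R·M0+t = (-0.27020, +0.35193, +0.75378); u = 481.2·(-0.27020)/0.75378 + 339.8 = 167.3068, v = 421.7·(+0.35193)/0.75378 + 235.2 = 432.0888
M1: Pc = R·M1+t = (-0.06431, +0.23483, +0.79245); u = 481.2·(-0.06431)/0.79245 + 339.8 = 300.7497, v = 421.7·(+0.23483)/0.79245 + 235.2 = 360.1661
M2: Pc = R·M2+t = (-0.18760, +0.03767, +0.85182); u = 481.2·(-0.18760)/0.85182 + 339.8 = 233.8250, v = 421.7·(+0.03767)/0.85182 + 235.2 = 253.8472
M3: Pc = R·M3+t = (-0.39349, +0.15477, +0.81315); u = 481.2·(-0.39349)/0.81315 + 339.8 = 106.9418, v = 421.7·(+0.15477)/0.81315 + 235.2 = 315.4617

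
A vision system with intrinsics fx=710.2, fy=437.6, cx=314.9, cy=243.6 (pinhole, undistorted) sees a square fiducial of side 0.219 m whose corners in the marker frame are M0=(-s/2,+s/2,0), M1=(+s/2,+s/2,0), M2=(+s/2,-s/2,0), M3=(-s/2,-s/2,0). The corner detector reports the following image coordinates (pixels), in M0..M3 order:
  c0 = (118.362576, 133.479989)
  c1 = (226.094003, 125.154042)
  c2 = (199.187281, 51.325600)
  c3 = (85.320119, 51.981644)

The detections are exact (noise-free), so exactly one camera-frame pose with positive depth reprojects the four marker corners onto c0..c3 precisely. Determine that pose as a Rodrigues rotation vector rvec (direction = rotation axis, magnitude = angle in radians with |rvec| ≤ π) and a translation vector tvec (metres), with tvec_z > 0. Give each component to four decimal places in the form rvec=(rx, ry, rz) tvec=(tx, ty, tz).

Intrinsics K: fx=710.2, fy=437.6, cx=314.9, cy=243.6
Marker side s = 0.219 m; corners in marker frame (Z=0):
  M0 = (-0.1095, +0.1095, 0)
  M1 = (+0.1095, +0.1095, 0)
  M2 = (+0.1095, -0.1095, 0)
  M3 = (-0.1095, -0.1095, 0)
Detected image corners:
  c0 = (118.362576, 133.479989) px
  c1 = (226.094003, 125.154042) px
  c2 = (199.187281, 51.325600) px
  c3 = (85.320119, 51.981644) px
Planar DLT: solve 8×8 A·h = b for H (H[2,2]=1):
  H  [+577.81480 +156.42783 +160.23324]
  H  [+20.72476 +365.40755 +90.92049]
  H  [+0.45840 +0.12885 +1.00000]
B = K⁻¹H; ‖b₁‖=0.791099, ‖b₂‖=0.791099; λ = 2/(‖b₁‖+‖b₂‖) = 1.264065, sign → tz>0 ⇒ λ=+1.264065
r₁ = λ·B[:,0] = (+0.77151,-0.26270,+0.57945); r₂ = λ·B[:,1] = (+0.20620,+0.96486,+0.16288)
r₃ = r₁×r₂ = (-0.60187,-0.00618,+0.79857); SVD([r₁ r₂ r₃]) → R = UVᵀ:
  R  [+0.77151 +0.20620 -0.60187]
  R  [-0.26270 +0.96486 -0.00618]
  R  [+0.57945 +0.16288 +0.79857]
t = (-0.27529, -0.44103, +1.26406) m
tr R = 2.534935; θ = arccos((tr R − 1)/2) = 0.695915 rad = 39.873°
axis k = ((R−Rᵀ)₃₂, (R−Rᵀ)₁₃, (R−Rᵀ)₂₁) / (2 sinθ) = (+0.131849, -0.921344, -0.365707)
rvec = θ·k = (+0.091755, -0.641177, -0.254501)

rvec=(0.0918, -0.6412, -0.2545) tvec=(-0.2753, -0.4410, 1.2641)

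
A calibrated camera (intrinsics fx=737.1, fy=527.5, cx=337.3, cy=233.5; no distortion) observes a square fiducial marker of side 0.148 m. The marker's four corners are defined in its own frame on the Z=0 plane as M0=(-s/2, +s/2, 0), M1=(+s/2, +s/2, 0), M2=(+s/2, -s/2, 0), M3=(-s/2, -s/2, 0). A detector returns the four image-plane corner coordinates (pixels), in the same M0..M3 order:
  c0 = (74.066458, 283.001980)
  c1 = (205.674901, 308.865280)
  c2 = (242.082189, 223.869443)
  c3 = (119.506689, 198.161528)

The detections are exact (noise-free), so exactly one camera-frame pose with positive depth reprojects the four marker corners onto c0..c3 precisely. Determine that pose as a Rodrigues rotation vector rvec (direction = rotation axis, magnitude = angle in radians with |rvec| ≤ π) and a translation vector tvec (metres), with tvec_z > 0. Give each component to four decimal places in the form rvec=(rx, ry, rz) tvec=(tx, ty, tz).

rvec=(-0.3645, -0.1552, 0.2637) tvec=(-0.2005, 0.0298, 0.8410)

Intrinsics K: fx=737.1, fy=527.5, cx=337.3, cy=233.5
Marker side s = 0.148 m; corners in marker frame (Z=0):
  M0 = (-0.0740, +0.0740, 0)
  M1 = (+0.0740, +0.0740, 0)
  M2 = (+0.0740, -0.0740, 0)
  M3 = (-0.0740, -0.0740, 0)
Detected image corners:
  c0 = (74.066458, 283.001980) px
  c1 = (205.674901, 308.865280) px
  c2 = (242.082189, 223.869443) px
  c3 = (119.506689, 198.161528) px
Planar DLT: solve 8×8 A·h = b for H (H[2,2]=1):
  H  [+877.22550 -346.95742 +161.57212]
  H  [+205.02548 +461.97248 +252.20467]
  H  [+0.12157 -0.44108 +1.00000]
B = K⁻¹H; ‖b₁‖=1.189091, ‖b₂‖=1.189091; λ = 2/(‖b₁‖+‖b₂‖) = 0.840979, sign → tz>0 ⇒ λ=+0.840979
r₁ = λ·B[:,0] = (+0.95407,+0.28161,+0.10224); r₂ = λ·B[:,1] = (-0.22611,+0.90071,-0.37094)
r₃ = r₁×r₂ = (-0.19655,+0.33079,+0.92301); SVD([r₁ r₂ r₃]) → R = UVᵀ:
  R  [+0.95407 -0.22611 -0.19655]
  R  [+0.28161 +0.90071 +0.33079]
  R  [+0.10224 -0.37094 +0.92301]
t = (-0.20049, +0.02982, +0.84098) m
tr R = 2.777786; θ = arccos((tr R − 1)/2) = 0.475873 rad = 27.266°
axis k = ((R−Rᵀ)₃₂, (R−Rᵀ)₁₃, (R−Rᵀ)₂₁) / (2 sinθ) = (-0.765887, -0.326107, +0.554140)
rvec = θ·k = (-0.364465, -0.155186, +0.263700)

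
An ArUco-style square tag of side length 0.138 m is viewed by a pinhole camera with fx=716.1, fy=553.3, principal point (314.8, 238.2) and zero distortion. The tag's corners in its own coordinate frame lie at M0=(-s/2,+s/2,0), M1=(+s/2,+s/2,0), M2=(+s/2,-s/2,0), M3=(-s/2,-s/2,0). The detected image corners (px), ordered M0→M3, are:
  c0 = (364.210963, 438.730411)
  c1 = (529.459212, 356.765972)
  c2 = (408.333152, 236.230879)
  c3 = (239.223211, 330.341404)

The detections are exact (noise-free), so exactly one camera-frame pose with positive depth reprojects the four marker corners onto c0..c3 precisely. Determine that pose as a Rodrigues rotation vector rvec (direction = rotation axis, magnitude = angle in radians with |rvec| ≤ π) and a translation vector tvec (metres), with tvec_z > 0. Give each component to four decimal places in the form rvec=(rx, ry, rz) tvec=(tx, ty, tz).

rvec=(0.2839, 0.1157, -0.6564) tvec=(0.0467, 0.0909, 0.4770)

Intrinsics K: fx=716.1, fy=553.3, cx=314.8, cy=238.2
Marker side s = 0.138 m; corners in marker frame (Z=0):
  M0 = (-0.0690, +0.0690, 0)
  M1 = (+0.0690, +0.0690, 0)
  M2 = (+0.0690, -0.0690, 0)
  M3 = (-0.0690, -0.0690, 0)
Detected image corners:
  c0 = (364.210963, 438.730411) px
  c1 = (529.459212, 356.765972) px
  c2 = (408.333152, 236.230879) px
  c3 = (239.223211, 330.341404) px
Planar DLT: solve 8×8 A·h = b for H (H[2,2]=1):
  H  [+1053.48669 +1072.54114 +384.93700]
  H  [-775.72594 +987.64985 +343.60793]
  H  [-0.40878 +0.46828 +1.00000]
B = K⁻¹H; ‖b₁‖=2.096545, ‖b₂‖=2.096545; λ = 2/(‖b₁‖+‖b₂‖) = 0.476975, sign → tz>0 ⇒ λ=+0.476975
r₁ = λ·B[:,0] = (+0.78741,-0.58478,-0.19498); r₂ = λ·B[:,1] = (+0.61620,+0.75525,+0.22336)
r₃ = r₁×r₂ = (+0.01664,-0.29602,+0.95504); SVD([r₁ r₂ r₃]) → R = UVᵀ:
  R  [+0.78741 +0.61620 +0.01664]
  R  [-0.58478 +0.75525 -0.29602]
  R  [-0.19498 +0.22336 +0.95504]
t = (+0.04672, +0.09087, +0.47698) m
tr R = 2.497701; θ = arccos((tr R − 1)/2) = 0.724470 rad = 41.509°
axis k = ((R−Rᵀ)₃₂, (R−Rᵀ)₁₃, (R−Rᵀ)₂₁) / (2 sinθ) = (+0.391839, +0.159654, -0.906076)
rvec = θ·k = (+0.283876, +0.115664, -0.656425)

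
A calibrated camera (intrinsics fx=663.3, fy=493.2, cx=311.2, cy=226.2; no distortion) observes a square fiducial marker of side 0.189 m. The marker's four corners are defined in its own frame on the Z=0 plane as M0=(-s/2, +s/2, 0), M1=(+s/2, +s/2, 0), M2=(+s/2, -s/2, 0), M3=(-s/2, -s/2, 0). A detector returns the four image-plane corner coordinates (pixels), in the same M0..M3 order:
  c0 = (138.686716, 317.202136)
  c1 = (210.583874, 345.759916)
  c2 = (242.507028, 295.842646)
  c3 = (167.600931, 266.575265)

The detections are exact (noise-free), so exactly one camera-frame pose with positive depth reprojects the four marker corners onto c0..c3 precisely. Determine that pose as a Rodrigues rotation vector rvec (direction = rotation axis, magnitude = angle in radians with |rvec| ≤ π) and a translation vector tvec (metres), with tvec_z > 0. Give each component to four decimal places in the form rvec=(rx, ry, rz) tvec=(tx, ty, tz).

Intrinsics K: fx=663.3, fy=493.2, cx=311.2, cy=226.2
Marker side s = 0.189 m; corners in marker frame (Z=0):
  M0 = (-0.0945, +0.0945, 0)
  M1 = (+0.0945, +0.0945, 0)
  M2 = (+0.0945, -0.0945, 0)
  M3 = (-0.0945, -0.0945, 0)
Detected image corners:
  c0 = (138.686716, 317.202136) px
  c1 = (210.583874, 345.759916) px
  c2 = (242.507028, 295.842646) px
  c3 = (167.600931, 266.575265) px
Planar DLT: solve 8×8 A·h = b for H (H[2,2]=1):
  H  [+380.54391 -122.91920 +189.41678]
  H  [+140.55797 +327.30935 +306.76518]
  H  [-0.04042 +0.20014 +1.00000]
B = K⁻¹H; ‖b₁‖=0.667107, ‖b₂‖=0.667107; λ = 2/(‖b₁‖+‖b₂‖) = 1.499009, sign → tz>0 ⇒ λ=+1.499009
r₁ = λ·B[:,0] = (+0.88843,+0.45500,-0.06059); r₂ = λ·B[:,1] = (-0.41855,+0.85721,+0.30001)
r₃ = r₁×r₂ = (+0.18845,-0.24118,+0.95201); SVD([r₁ r₂ r₃]) → R = UVᵀ:
  R  [+0.88843 -0.41855 +0.18845]
  R  [+0.45500 +0.85721 -0.24118]
  R  [-0.06059 +0.30001 +0.95201]
t = (-0.27522, +0.24487, +1.49901) m
tr R = 2.697649; θ = arccos((tr R − 1)/2) = 0.557038 rad = 31.916°
axis k = ((R−Rᵀ)₃₂, (R−Rᵀ)₁₃, (R−Rᵀ)₂₁) / (2 sinθ) = (+0.511841, +0.235532, +0.826162)
rvec = θ·k = (+0.285115, +0.131200, +0.460204)

rvec=(0.2851, 0.1312, 0.4602) tvec=(-0.2752, 0.2449, 1.4990)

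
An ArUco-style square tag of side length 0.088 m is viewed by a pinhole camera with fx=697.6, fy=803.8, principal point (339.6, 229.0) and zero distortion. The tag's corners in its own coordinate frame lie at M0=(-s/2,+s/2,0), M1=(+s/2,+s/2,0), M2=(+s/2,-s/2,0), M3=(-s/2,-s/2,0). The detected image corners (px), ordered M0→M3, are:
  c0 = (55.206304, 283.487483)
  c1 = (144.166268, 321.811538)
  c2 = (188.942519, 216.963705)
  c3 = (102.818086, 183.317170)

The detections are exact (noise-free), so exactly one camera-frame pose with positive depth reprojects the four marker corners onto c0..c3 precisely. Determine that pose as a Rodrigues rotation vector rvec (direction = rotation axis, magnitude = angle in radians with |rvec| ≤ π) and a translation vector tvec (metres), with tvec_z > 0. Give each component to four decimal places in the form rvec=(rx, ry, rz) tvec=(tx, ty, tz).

rvec=(-0.3714, 0.1441, 0.3461) tvec=(-0.1896, 0.0159, 0.6097)

Intrinsics K: fx=697.6, fy=803.8, cx=339.6, cy=229.0
Marker side s = 0.088 m; corners in marker frame (Z=0):
  M0 = (-0.0440, +0.0440, 0)
  M1 = (+0.0440, +0.0440, 0)
  M2 = (+0.0440, -0.0440, 0)
  M3 = (-0.0440, -0.0440, 0)
Detected image corners:
  c0 = (55.206304, 283.487483) px
  c1 = (144.166268, 321.811538) px
  c2 = (188.942519, 216.963705) px
  c3 = (102.818086, 183.317170) px
Planar DLT: solve 8×8 A·h = b for H (H[2,2]=1):
  H  [+954.08323 -591.63969 +122.70089]
  H  [+325.71486 +1028.38657 +249.91397]
  H  [-0.32847 -0.54140 +1.00000]
B = K⁻¹H; ‖b₁‖=1.640170, ‖b₂‖=1.640170; λ = 2/(‖b₁‖+‖b₂‖) = 0.609693, sign → tz>0 ⇒ λ=+0.609693
r₁ = λ·B[:,0] = (+0.93135,+0.30411,-0.20027); r₂ = λ·B[:,1] = (-0.35639,+0.87409,-0.33009)
r₃ = r₁×r₂ = (+0.07467,+0.37880,+0.92246); SVD([r₁ r₂ r₃]) → R = UVᵀ:
  R  [+0.93135 -0.35639 +0.07467]
  R  [+0.30411 +0.87409 +0.37880]
  R  [-0.20027 -0.33009 +0.92246]
t = (-0.18957, +0.01586, +0.60969) m
tr R = 2.727895; θ = arccos((tr R − 1)/2) = 0.527740 rad = 30.237°
axis k = ((R−Rᵀ)₃₂, (R−Rᵀ)₁₃, (R−Rᵀ)₂₁) / (2 sinθ) = (-0.703845, +0.272976, +0.655810)
rvec = θ·k = (-0.371447, +0.144060, +0.346097)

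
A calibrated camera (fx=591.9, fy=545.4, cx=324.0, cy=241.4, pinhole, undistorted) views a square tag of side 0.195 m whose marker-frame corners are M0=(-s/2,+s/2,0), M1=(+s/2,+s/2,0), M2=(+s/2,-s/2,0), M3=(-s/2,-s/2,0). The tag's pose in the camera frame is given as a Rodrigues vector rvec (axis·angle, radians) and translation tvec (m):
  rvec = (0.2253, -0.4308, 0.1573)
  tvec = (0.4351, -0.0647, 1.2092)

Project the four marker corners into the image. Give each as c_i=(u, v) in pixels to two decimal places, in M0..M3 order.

c0=(487.98, 250.21) c1=(558.76, 258.27) c2=(584.06, 175.71) c3=(512.94, 161.38)

Intrinsics K: fx=591.9, fy=545.4, cx=324.0, cy=241.4
Marker side s = 0.195 m; corners in marker frame (Z=0):
  M0 = (-0.0975, +0.0975, 0)
  M1 = (+0.0975, +0.0975, 0)
  M2 = (+0.0975, -0.0975, 0)
  M3 = (-0.0975, -0.0975, 0)
rvec = (0.2253, -0.4308, 0.1573), |rvec| = θ = 0.51097 rad = 29.277°
Rodrigues: sinθ=0.48903, 1−cosθ=0.12773; R = I + sinθ·[k]× + (1−cosθ)·[k]×²:
    [+0.89710 -0.19803 -0.39496]
    [+0.10306 +0.96306 -0.24877]
    [+0.42963 +0.18247 +0.88437]
t = (0.4351, -0.0647, 1.2092) m
M0: Pc = R·M0+t = (+0.32832, +0.01915, +1.18510); u = 591.9·(+0.32832)/1.18510 + 324.0 = 487.9822, v = 545.4·(+0.01915)/1.18510 + 241.4 = 250.2132
M1: Pc = R·M1+t = (+0.50326, +0.03925, +1.26888); u = 591.9·(+0.50326)/1.26888 + 324.0 = 558.7578, v = 545.4·(+0.03925)/1.26888 + 241.4 = 258.2695
M2: Pc = R·M2+t = (+0.54188, -0.14855, +1.23330); u = 591.9·(+0.54188)/1.23330 + 324.0 = 584.0635, v = 545.4·(-0.14855)/1.23330 + 241.4 = 175.7068
M3: Pc = R·M3+t = (+0.36694, -0.16865, +1.14952); u = 591.9·(+0.36694)/1.14952 + 324.0 = 512.9414, v = 545.4·(-0.16865)/1.14952 + 241.4 = 161.3839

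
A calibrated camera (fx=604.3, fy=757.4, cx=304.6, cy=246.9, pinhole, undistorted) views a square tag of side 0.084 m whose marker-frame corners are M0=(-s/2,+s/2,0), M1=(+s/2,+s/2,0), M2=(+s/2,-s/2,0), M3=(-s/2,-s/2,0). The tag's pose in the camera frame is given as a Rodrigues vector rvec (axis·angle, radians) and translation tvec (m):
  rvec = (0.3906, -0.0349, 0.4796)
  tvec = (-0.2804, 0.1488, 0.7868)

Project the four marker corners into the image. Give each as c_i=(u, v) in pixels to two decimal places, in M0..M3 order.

c0=(49.08, 403.22) c1=(108.22, 436.12) c2=(130.42, 376.73) c3=(69.26, 341.73)

Intrinsics K: fx=604.3, fy=757.4, cx=304.6, cy=246.9
Marker side s = 0.084 m; corners in marker frame (Z=0):
  M0 = (-0.0420, +0.0420, 0)
  M1 = (+0.0420, +0.0420, 0)
  M2 = (+0.0420, -0.0420, 0)
  M3 = (-0.0420, -0.0420, 0)
rvec = (0.3906, -0.0349, 0.4796), |rvec| = θ = 0.61952 rad = 35.496°
Rodrigues: sinθ=0.58064, 1−cosθ=0.18584; R = I + sinθ·[k]× + (1−cosθ)·[k]×²:
    [+0.88803 -0.45611 +0.05800]
    [+0.44290 +0.81475 -0.37419]
    [+0.12342 +0.35798 +0.92553]
t = (-0.2804, 0.1488, 0.7868) m
M0: Pc = R·M0+t = (-0.33685, +0.16442, +0.79665); u = 604.3·(-0.33685)/0.79665 + 304.6 = 49.0796, v = 757.4·(+0.16442)/0.79665 + 246.9 = 403.2164
M1: Pc = R·M1+t = (-0.26226, +0.20162, +0.80702); u = 604.3·(-0.26226)/0.80702 + 304.6 = 108.2191, v = 757.4·(+0.20162)/0.80702 + 246.9 = 436.1249
M2: Pc = R·M2+t = (-0.22395, +0.13318, +0.77695); u = 604.3·(-0.22395)/0.77695 + 304.6 = 130.4177, v = 757.4·(+0.13318)/0.77695 + 246.9 = 376.7316
M3: Pc = R·M3+t = (-0.29854, +0.09598, +0.76658); u = 604.3·(-0.29854)/0.76658 + 304.6 = 69.2585, v = 757.4·(+0.09598)/0.76658 + 246.9 = 341.7291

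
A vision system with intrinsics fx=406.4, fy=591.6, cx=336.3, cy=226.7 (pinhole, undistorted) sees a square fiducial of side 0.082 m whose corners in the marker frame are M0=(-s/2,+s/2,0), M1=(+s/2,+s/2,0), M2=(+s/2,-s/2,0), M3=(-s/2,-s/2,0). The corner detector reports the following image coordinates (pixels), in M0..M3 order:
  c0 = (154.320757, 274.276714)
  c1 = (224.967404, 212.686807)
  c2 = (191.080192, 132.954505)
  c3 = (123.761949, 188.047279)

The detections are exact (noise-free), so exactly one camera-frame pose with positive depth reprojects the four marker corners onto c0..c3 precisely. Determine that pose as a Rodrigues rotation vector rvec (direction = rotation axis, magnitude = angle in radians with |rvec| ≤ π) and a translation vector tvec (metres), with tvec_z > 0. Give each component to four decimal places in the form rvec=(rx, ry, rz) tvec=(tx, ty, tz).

Intrinsics K: fx=406.4, fy=591.6, cx=336.3, cy=226.7
Marker side s = 0.082 m; corners in marker frame (Z=0):
  M0 = (-0.0410, +0.0410, 0)
  M1 = (+0.0410, +0.0410, 0)
  M2 = (+0.0410, -0.0410, 0)
  M3 = (-0.0410, -0.0410, 0)
Detected image corners:
  c0 = (154.320757, 274.276714) px
  c1 = (224.967404, 212.686807) px
  c2 = (191.080192, 132.954505) px
  c3 = (123.761949, 188.047279) px
Planar DLT: solve 8×8 A·h = b for H (H[2,2]=1):
  H  [+911.29131 +258.17275 +173.59425]
  H  [-627.93208 +854.00957 +200.17947]
  H  [+0.40736 -0.77870 +1.00000]
B = K⁻¹H; ‖b₁‖=2.297452, ‖b₂‖=2.297452; λ = 2/(‖b₁‖+‖b₂‖) = 0.435265, sign → tz>0 ⇒ λ=+0.435265
r₁ = λ·B[:,0] = (+0.82929,-0.52994,+0.17731); r₂ = λ·B[:,1] = (+0.55699,+0.75821,-0.33894)
r₃ = r₁×r₂ = (+0.04518,+0.37984,+0.92395); SVD([r₁ r₂ r₃]) → R = UVᵀ:
  R  [+0.82929 +0.55699 +0.04518]
  R  [-0.52994 +0.75821 +0.37984]
  R  [+0.17731 -0.33894 +0.92395]
t = (-0.17426, -0.01951, +0.43526) m
tr R = 2.511452; θ = arccos((tr R − 1)/2) = 0.714034 rad = 40.911°
axis k = ((R−Rᵀ)₃₂, (R−Rᵀ)₁₃, (R−Rᵀ)₂₁) / (2 sinθ) = (-0.548781, -0.100878, -0.829857)
rvec = θ·k = (-0.391848, -0.072031, -0.592546)

rvec=(-0.3918, -0.0720, -0.5925) tvec=(-0.1743, -0.0195, 0.4353)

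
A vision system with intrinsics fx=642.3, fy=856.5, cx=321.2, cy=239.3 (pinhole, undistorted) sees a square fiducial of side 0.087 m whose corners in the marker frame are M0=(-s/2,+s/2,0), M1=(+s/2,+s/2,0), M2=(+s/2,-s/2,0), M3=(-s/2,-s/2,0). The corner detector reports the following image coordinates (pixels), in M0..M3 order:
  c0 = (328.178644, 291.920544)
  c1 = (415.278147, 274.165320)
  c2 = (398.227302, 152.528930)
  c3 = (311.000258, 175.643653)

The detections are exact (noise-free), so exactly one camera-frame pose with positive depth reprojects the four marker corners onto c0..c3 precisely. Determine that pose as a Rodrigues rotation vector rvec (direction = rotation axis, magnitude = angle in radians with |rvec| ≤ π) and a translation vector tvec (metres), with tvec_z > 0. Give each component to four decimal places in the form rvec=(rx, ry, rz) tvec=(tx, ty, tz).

rvec=(0.1000, 0.3038, -0.1818) tvec=(0.0393, -0.0109, 0.6142)

Intrinsics K: fx=642.3, fy=856.5, cx=321.2, cy=239.3
Marker side s = 0.087 m; corners in marker frame (Z=0):
  M0 = (-0.0435, +0.0435, 0)
  M1 = (+0.0435, +0.0435, 0)
  M2 = (+0.0435, -0.0435, 0)
  M3 = (-0.0435, -0.0435, 0)
Detected image corners:
  c0 = (328.178644, 291.920544) px
  c1 = (415.278147, 274.165320) px
  c2 = (398.227302, 152.528930) px
  c3 = (311.000258, 175.643653) px
Planar DLT: solve 8×8 A·h = b for H (H[2,2]=1):
  H  [+820.95140 +238.36792 +362.26933]
  H  [-346.10478 +1392.27867 +224.08263]
  H  [-0.49817 +0.11464 +1.00000]
B = K⁻¹H; ‖b₁‖=1.628158, ‖b₂‖=1.628158; λ = 2/(‖b₁‖+‖b₂‖) = 0.614191, sign → tz>0 ⇒ λ=+0.614191
r₁ = λ·B[:,0] = (+0.93803,-0.16270,-0.30597); r₂ = λ·B[:,1] = (+0.19273,+0.97872,+0.07041)
r₃ = r₁×r₂ = (+0.28801,-0.12501,+0.94943); SVD([r₁ r₂ r₃]) → R = UVᵀ:
  R  [+0.93803 +0.19273 +0.28801]
  R  [-0.16270 +0.97872 -0.12501]
  R  [-0.30597 +0.07041 +0.94943]
t = (+0.03927, -0.01091, +0.61419) m
tr R = 2.866191; θ = arccos((tr R − 1)/2) = 0.367870 rad = 21.077°
axis k = ((R−Rᵀ)₃₂, (R−Rᵀ)₁₃, (R−Rᵀ)₂₁) / (2 sinθ) = (+0.271700, +0.825823, -0.494162)
rvec = θ·k = (+0.099950, +0.303796, -0.181787)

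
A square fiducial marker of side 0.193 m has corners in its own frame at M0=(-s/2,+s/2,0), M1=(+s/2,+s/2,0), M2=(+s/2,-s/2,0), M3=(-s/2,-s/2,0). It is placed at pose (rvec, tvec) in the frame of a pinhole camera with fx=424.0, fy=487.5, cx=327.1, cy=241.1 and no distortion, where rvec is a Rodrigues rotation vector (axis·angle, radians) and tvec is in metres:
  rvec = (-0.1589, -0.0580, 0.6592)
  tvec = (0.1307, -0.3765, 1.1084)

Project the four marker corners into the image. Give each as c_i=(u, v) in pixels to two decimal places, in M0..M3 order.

Intrinsics K: fx=424.0, fy=487.5, cx=327.1, cy=241.1
Marker side s = 0.193 m; corners in marker frame (Z=0):
  M0 = (-0.0965, +0.0965, 0)
  M1 = (+0.0965, +0.0965, 0)
  M2 = (+0.0965, -0.0965, 0)
  M3 = (-0.0965, -0.0965, 0)
rvec = (-0.1589, -0.0580, 0.6592), |rvec| = θ = 0.68056 rad = 38.993°
Rodrigues: sinθ=0.62923, 1−cosθ=0.22278; R = I + sinθ·[k]× + (1−cosθ)·[k]×²:
    [+0.78937 -0.60505 -0.10401]
    [+0.61391 +0.77884 +0.12852]
    [+0.00324 -0.16531 +0.98624]
t = (0.1307, -0.3765, 1.1084) m
M0: Pc = R·M0+t = (-0.00386, -0.36058, +1.09214); u = 424.0·(-0.00386)/1.09214 + 327.1 = 325.6011, v = 487.5·(-0.36058)/1.09214 + 241.1 = 80.1447
M1: Pc = R·M1+t = (+0.14849, -0.24210, +1.09276); u = 424.0·(+0.14849)/1.09276 + 327.1 = 384.7141, v = 487.5·(-0.24210)/1.09276 + 241.1 = 133.0952
M2: Pc = R·M2+t = (+0.26526, -0.39242, +1.12466); u = 424.0·(+0.26526)/1.12466 + 327.1 = 427.1037, v = 487.5·(-0.39242)/1.12466 + 241.1 = 71.0026
M3: Pc = R·M3+t = (+0.11291, -0.51090, +1.12404); u = 424.0·(+0.11291)/1.12404 + 327.1 = 369.6921, v = 487.5·(-0.51090)/1.12404 + 241.1 = 19.5204

c0=(325.60, 80.14) c1=(384.71, 133.10) c2=(427.10, 71.00) c3=(369.69, 19.52)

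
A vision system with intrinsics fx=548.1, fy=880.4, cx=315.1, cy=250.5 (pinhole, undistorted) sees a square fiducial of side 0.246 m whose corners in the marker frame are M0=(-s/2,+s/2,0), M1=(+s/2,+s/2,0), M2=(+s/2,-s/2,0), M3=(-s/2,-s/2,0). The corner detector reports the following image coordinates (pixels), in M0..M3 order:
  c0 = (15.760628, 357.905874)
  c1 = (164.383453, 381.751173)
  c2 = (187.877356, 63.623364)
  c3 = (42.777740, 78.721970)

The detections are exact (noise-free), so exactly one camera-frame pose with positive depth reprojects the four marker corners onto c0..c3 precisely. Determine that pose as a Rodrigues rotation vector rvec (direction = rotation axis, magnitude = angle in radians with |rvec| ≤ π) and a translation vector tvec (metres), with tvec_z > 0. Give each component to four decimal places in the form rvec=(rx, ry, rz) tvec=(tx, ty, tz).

rvec=(-0.1495, 0.3843, 0.0557) tvec=(-0.2832, -0.0273, 0.7158)

Intrinsics K: fx=548.1, fy=880.4, cx=315.1, cy=250.5
Marker side s = 0.246 m; corners in marker frame (Z=0):
  M0 = (-0.1230, +0.1230, 0)
  M1 = (+0.1230, +0.1230, 0)
  M2 = (+0.1230, -0.1230, 0)
  M3 = (-0.1230, -0.1230, 0)
Detected image corners:
  c0 = (15.760628, 357.905874) px
  c1 = (164.383453, 381.751173) px
  c2 = (187.877356, 63.623364) px
  c3 = (42.777740, 78.721970) px
Planar DLT: solve 8×8 A·h = b for H (H[2,2]=1):
  H  [+542.67600 -122.45743 +98.22943]
  H  [-100.32760 +1167.41562 +216.90200]
  H  [-0.52731 -0.18820 +1.00000]
B = K⁻¹H; ‖b₁‖=1.397093, ‖b₂‖=1.397093; λ = 2/(‖b₁‖+‖b₂‖) = 0.715772, sign → tz>0 ⇒ λ=+0.715772
r₁ = λ·B[:,0] = (+0.92568,+0.02582,-0.37744); r₂ = λ·B[:,1] = (-0.08248,+0.98745,-0.13471)
r₃ = r₁×r₂ = (+0.36922,+0.15583,+0.91618); SVD([r₁ r₂ r₃]) → R = UVᵀ:
  R  [+0.92568 -0.08248 +0.36922]
  R  [+0.02582 +0.98745 +0.15583]
  R  [-0.37744 -0.13471 +0.91618]
t = (-0.28321, -0.02732, +0.71577) m
tr R = 2.829307; θ = arccos((tr R − 1)/2) = 0.416147 rad = 23.843°
axis k = ((R−Rᵀ)₃₂, (R−Rᵀ)₁₃, (R−Rᵀ)₂₁) / (2 sinθ) = (-0.359362, +0.923534, +0.133955)
rvec = θ·k = (-0.149547, +0.384325, +0.055745)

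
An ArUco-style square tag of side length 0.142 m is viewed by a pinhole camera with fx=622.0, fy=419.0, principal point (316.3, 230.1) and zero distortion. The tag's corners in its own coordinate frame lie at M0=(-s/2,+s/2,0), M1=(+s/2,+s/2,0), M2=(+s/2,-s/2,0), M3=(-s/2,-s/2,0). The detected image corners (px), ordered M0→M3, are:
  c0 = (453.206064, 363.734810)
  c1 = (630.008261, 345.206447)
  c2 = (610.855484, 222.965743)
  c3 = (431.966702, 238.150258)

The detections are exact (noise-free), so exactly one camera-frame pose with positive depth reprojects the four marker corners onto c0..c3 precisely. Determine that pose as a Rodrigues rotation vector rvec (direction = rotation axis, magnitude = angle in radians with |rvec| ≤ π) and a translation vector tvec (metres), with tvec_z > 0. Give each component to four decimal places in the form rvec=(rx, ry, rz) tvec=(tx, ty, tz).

Intrinsics K: fx=622.0, fy=419.0, cx=316.3, cy=230.1
Marker side s = 0.142 m; corners in marker frame (Z=0):
  M0 = (-0.0710, +0.0710, 0)
  M1 = (+0.0710, +0.0710, 0)
  M2 = (+0.0710, -0.0710, 0)
  M3 = (-0.0710, -0.0710, 0)
Detected image corners:
  c0 = (453.206064, 363.734810) px
  c1 = (630.008261, 345.206447) px
  c2 = (610.855484, 222.965743) px
  c3 = (431.966702, 238.150258) px
Planar DLT: solve 8×8 A·h = b for H (H[2,2]=1):
  H  [+1357.75560 +174.07376 +532.80367]
  H  [-60.77638 +890.04274 +292.66014]
  H  [+0.19822 +0.06011 +1.00000]
B = K⁻¹H; ‖b₁‖=2.106859, ‖b₂‖=2.106859; λ = 2/(‖b₁‖+‖b₂‖) = 0.474640, sign → tz>0 ⇒ λ=+0.474640
r₁ = λ·B[:,0] = (+0.98824,-0.12051,+0.09408); r₂ = λ·B[:,1] = (+0.11832,+0.99257,+0.02853)
r₃ = r₁×r₂ = (-0.09682,-0.01707,+0.99516); SVD([r₁ r₂ r₃]) → R = UVᵀ:
  R  [+0.98824 +0.11832 -0.09682]
  R  [-0.12051 +0.99257 -0.01707]
  R  [+0.09408 +0.02853 +0.99516]
t = (+0.16521, +0.07087, +0.47464) m
tr R = 2.975964; θ = arccos((tr R − 1)/2) = 0.155191 rad = 8.892°
axis k = ((R−Rᵀ)₃₂, (R−Rᵀ)₁₃, (R−Rᵀ)₂₁) / (2 sinθ) = (+0.147500, -0.617531, -0.772592)
rvec = θ·k = (+0.022891, -0.095835, -0.119899)

rvec=(0.0229, -0.0958, -0.1199) tvec=(0.1652, 0.0709, 0.4746)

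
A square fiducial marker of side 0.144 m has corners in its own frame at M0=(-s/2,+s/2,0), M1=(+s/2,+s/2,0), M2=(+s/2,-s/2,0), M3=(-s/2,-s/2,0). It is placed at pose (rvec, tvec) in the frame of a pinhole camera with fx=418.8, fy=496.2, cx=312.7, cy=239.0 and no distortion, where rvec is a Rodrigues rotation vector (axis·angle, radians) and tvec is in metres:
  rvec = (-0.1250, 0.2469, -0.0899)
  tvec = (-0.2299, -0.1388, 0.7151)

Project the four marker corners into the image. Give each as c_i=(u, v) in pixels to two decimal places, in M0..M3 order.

Intrinsics K: fx=418.8, fy=496.2, cx=312.7, cy=239.0
Marker side s = 0.144 m; corners in marker frame (Z=0):
  M0 = (-0.0720, +0.0720, 0)
  M1 = (+0.0720, +0.0720, 0)
  M2 = (+0.0720, -0.0720, 0)
  M3 = (-0.0720, -0.0720, 0)
rvec = (-0.1250, 0.2469, -0.0899), |rvec| = θ = 0.29098 rad = 16.672°
Rodrigues: sinθ=0.28689, 1−cosθ=0.04204; R = I + sinθ·[k]× + (1−cosθ)·[k]×²:
    [+0.96572 +0.07331 +0.24901]
    [-0.10396 +0.98823 +0.11222]
    [-0.23785 -0.13426 +0.96198]
t = (-0.2299, -0.1388, 0.7151) m
M0: Pc = R·M0+t = (-0.29415, -0.06016, +0.72256); u = 418.8·(-0.29415)/0.72256 + 312.7 = 142.2066, v = 496.2·(-0.06016)/0.72256 + 239.0 = 197.6849
M1: Pc = R·M1+t = (-0.15509, -0.07513, +0.68831); u = 418.8·(-0.15509)/0.68831 + 312.7 = 218.3360, v = 496.2·(-0.07513)/0.68831 + 239.0 = 184.8371
M2: Pc = R·M2+t = (-0.16565, -0.21744, +0.70764); u = 418.8·(-0.16565)/0.70764 + 312.7 = 214.6662, v = 496.2·(-0.21744)/0.70764 + 239.0 = 86.5322
M3: Pc = R·M3+t = (-0.30471, -0.20247, +0.74189); u = 418.8·(-0.30471)/0.74189 + 312.7 = 140.6901, v = 496.2·(-0.20247)/0.74189 + 239.0 = 103.5836

c0=(142.21, 197.68) c1=(218.34, 184.84) c2=(214.67, 86.53) c3=(140.69, 103.58)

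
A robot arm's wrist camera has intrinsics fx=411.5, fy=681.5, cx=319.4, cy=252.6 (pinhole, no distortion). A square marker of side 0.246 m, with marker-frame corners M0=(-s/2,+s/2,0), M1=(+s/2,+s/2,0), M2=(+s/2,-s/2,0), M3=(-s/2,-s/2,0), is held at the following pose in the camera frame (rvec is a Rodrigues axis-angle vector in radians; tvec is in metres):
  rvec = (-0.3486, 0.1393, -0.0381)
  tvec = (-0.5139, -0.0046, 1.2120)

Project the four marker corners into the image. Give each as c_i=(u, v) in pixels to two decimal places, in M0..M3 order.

Intrinsics K: fx=411.5, fy=681.5, cx=319.4, cy=252.6
Marker side s = 0.246 m; corners in marker frame (Z=0):
  M0 = (-0.1230, +0.1230, 0)
  M1 = (+0.1230, +0.1230, 0)
  M2 = (+0.1230, -0.1230, 0)
  M3 = (-0.1230, -0.1230, 0)
rvec = (-0.3486, 0.1393, -0.0381), |rvec| = θ = 0.37733 rad = 21.619°
Rodrigues: sinθ=0.36844, 1−cosθ=0.07035; R = I + sinθ·[k]× + (1−cosθ)·[k]×²:
    [+0.98970 +0.01321 +0.14258]
    [-0.06120 +0.93924 +0.33776]
    [-0.12946 -0.34301 +0.93037]
t = (-0.5139, -0.0046, 1.2120) m
M0: Pc = R·M0+t = (-0.63401, +0.11845, +1.18573); u = 411.5·(-0.63401)/1.18573 + 319.4 = 99.3722, v = 681.5·(+0.11845)/1.18573 + 252.6 = 320.6811
M1: Pc = R·M1+t = (-0.39054, +0.10340, +1.15389); u = 411.5·(-0.39054)/1.15389 + 319.4 = 180.1243, v = 681.5·(+0.10340)/1.15389 + 252.6 = 313.6690
M2: Pc = R·M2+t = (-0.39379, -0.12765, +1.23827); u = 411.5·(-0.39379)/1.23827 + 319.4 = 188.5353, v = 681.5·(-0.12765)/1.23827 + 252.6 = 182.3439
M3: Pc = R·M3+t = (-0.63726, -0.11260, +1.27011); u = 411.5·(-0.63726)/1.27011 + 319.4 = 112.9370, v = 681.5·(-0.11260)/1.27011 + 252.6 = 192.1830

c0=(99.37, 320.68) c1=(180.12, 313.67) c2=(188.54, 182.34) c3=(112.94, 192.18)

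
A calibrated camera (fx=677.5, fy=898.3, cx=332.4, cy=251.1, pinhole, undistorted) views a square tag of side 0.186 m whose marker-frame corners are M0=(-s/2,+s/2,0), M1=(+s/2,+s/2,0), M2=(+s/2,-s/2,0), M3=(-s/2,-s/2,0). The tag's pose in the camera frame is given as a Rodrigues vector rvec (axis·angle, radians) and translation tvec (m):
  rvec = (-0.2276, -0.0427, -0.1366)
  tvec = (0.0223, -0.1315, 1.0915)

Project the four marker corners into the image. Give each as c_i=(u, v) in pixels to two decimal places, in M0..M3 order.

c0=(296.31, 226.10) c1=(412.57, 206.14) c2=(393.85, 63.53) c3=(281.74, 81.35)

Intrinsics K: fx=677.5, fy=898.3, cx=332.4, cy=251.1
Marker side s = 0.186 m; corners in marker frame (Z=0):
  M0 = (-0.0930, +0.0930, 0)
  M1 = (+0.0930, +0.0930, 0)
  M2 = (+0.0930, -0.0930, 0)
  M3 = (-0.0930, -0.0930, 0)
rvec = (-0.2276, -0.0427, -0.1366), |rvec| = θ = 0.26886 rad = 15.404°
Rodrigues: sinθ=0.26563, 1−cosθ=0.03593; R = I + sinθ·[k]× + (1−cosθ)·[k]×²:
    [+0.98982 +0.13979 -0.02674]
    [-0.13013 +0.96498 +0.22777]
    [+0.05764 -0.22197 +0.97335]
t = (0.0223, -0.1315, 1.0915) m
M0: Pc = R·M0+t = (-0.05675, -0.02965, +1.06550); u = 677.5·(-0.05675)/1.06550 + 332.4 = 296.3135, v = 898.3·(-0.02965)/1.06550 + 251.1 = 226.0987
M1: Pc = R·M1+t = (+0.12735, -0.05386, +1.07622); u = 677.5·(+0.12735)/1.07622 + 332.4 = 412.5717, v = 898.3·(-0.05386)/1.07622 + 251.1 = 206.1449
M2: Pc = R·M2+t = (+0.10135, -0.23335, +1.11750); u = 677.5·(+0.10135)/1.11750 + 332.4 = 393.8463, v = 898.3·(-0.23335)/1.11750 + 251.1 = 63.5264
M3: Pc = R·M3+t = (-0.08275, -0.20914, +1.10678); u = 677.5·(-0.08275)/1.10678 + 332.4 = 281.7436, v = 898.3·(-0.20914)/1.10678 + 251.1 = 81.3544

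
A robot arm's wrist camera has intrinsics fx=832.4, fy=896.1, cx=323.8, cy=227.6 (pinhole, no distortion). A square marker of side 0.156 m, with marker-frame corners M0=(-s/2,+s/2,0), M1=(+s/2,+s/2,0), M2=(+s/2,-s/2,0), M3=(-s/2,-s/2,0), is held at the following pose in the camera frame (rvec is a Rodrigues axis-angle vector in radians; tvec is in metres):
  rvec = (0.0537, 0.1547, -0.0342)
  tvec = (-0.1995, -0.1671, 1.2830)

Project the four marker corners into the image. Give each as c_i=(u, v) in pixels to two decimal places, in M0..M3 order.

Intrinsics K: fx=832.4, fy=896.1, cx=323.8, cy=227.6
Marker side s = 0.156 m; corners in marker frame (Z=0):
  M0 = (-0.0780, +0.0780, 0)
  M1 = (+0.0780, +0.0780, 0)
  M2 = (+0.0780, -0.0780, 0)
  M3 = (-0.0780, -0.0780, 0)
rvec = (0.0537, 0.1547, -0.0342), |rvec| = θ = 0.16729 rad = 9.585°
Rodrigues: sinθ=0.16651, 1−cosθ=0.01396; R = I + sinθ·[k]× + (1−cosθ)·[k]×²:
    [+0.98748 +0.03818 +0.15306]
    [-0.02990 +0.99798 -0.05609]
    [-0.15490 +0.05081 +0.98662]
t = (-0.1995, -0.1671, 1.2830) m
M0: Pc = R·M0+t = (-0.27354, -0.08693, +1.29905); u = 832.4·(-0.27354)/1.29905 + 323.8 = 148.5183, v = 896.1·(-0.08693)/1.29905 + 227.6 = 167.6374
M1: Pc = R·M1+t = (-0.11950, -0.09159, +1.27488); u = 832.4·(-0.11950)/1.27488 + 323.8 = 245.7768, v = 896.1·(-0.09159)/1.27488 + 227.6 = 163.2226
M2: Pc = R·M2+t = (-0.12546, -0.24727, +1.26695); u = 832.4·(-0.12546)/1.26695 + 323.8 = 241.3750, v = 896.1·(-0.24727)/1.26695 + 227.6 = 52.7063
M3: Pc = R·M3+t = (-0.27950, -0.24261, +1.29112); u = 832.4·(-0.27950)/1.29112 + 323.8 = 143.6018, v = 896.1·(-0.24261)/1.29112 + 227.6 = 59.2165

c0=(148.52, 167.64) c1=(245.78, 163.22) c2=(241.37, 52.71) c3=(143.60, 59.22)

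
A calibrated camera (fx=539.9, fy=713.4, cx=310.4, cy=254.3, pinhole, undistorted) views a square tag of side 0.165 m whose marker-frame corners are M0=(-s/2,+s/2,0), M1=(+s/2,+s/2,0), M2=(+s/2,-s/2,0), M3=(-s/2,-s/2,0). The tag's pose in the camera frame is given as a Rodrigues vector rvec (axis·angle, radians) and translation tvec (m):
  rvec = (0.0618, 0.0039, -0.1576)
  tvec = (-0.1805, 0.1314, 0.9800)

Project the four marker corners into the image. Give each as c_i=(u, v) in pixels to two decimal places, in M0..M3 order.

Intrinsics K: fx=539.9, fy=713.4, cx=310.4, cy=254.3
Marker side s = 0.165 m; corners in marker frame (Z=0):
  M0 = (-0.0825, +0.0825, 0)
  M1 = (+0.0825, +0.0825, 0)
  M2 = (+0.0825, -0.0825, 0)
  M3 = (-0.0825, -0.0825, 0)
rvec = (0.0618, 0.0039, -0.1576), |rvec| = θ = 0.16933 rad = 9.702°
Rodrigues: sinθ=0.16852, 1−cosθ=0.01430; R = I + sinθ·[k]× + (1−cosθ)·[k]×²:
    [+0.98760 +0.15697 -0.00098]
    [-0.15673 +0.98571 -0.06181]
    [-0.00874 +0.06120 +0.99809]
t = (-0.1805, 0.1314, 0.9800) m
M0: Pc = R·M0+t = (-0.24903, +0.22565, +0.98577); u = 539.9·(-0.24903)/0.98577 + 310.4 = 174.0093, v = 713.4·(+0.22565)/0.98577 + 254.3 = 417.6031
M1: Pc = R·M1+t = (-0.08607, +0.19979, +0.98433); u = 539.9·(-0.08607)/0.98433 + 310.4 = 263.1894, v = 713.4·(+0.19979)/0.98433 + 254.3 = 399.1000
M2: Pc = R·M2+t = (-0.11197, +0.03715, +0.97423); u = 539.9·(-0.11197)/0.97423 + 310.4 = 248.3469, v = 713.4·(+0.03715)/0.97423 + 254.3 = 281.5033
M3: Pc = R·M3+t = (-0.27493, +0.06301, +0.97567); u = 539.9·(-0.27493)/0.97567 + 310.4 = 158.2657, v = 713.4·(+0.06301)/0.97567 + 254.3 = 300.3717

c0=(174.01, 417.60) c1=(263.19, 399.10) c2=(248.35, 281.50) c3=(158.27, 300.37)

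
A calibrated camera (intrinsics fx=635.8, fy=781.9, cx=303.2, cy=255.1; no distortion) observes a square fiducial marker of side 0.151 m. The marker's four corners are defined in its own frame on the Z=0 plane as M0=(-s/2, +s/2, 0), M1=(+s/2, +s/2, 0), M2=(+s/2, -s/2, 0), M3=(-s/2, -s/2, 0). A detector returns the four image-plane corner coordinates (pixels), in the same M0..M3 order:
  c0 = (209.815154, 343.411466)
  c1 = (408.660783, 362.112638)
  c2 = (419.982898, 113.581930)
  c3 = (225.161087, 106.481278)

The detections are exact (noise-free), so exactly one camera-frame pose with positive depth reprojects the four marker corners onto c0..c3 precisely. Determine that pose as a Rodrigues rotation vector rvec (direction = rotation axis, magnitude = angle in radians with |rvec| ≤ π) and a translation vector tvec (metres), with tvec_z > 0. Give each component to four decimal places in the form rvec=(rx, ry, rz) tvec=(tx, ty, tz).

Intrinsics K: fx=635.8, fy=781.9, cx=303.2, cy=255.1
Marker side s = 0.151 m; corners in marker frame (Z=0):
  M0 = (-0.0755, +0.0755, 0)
  M1 = (+0.0755, +0.0755, 0)
  M2 = (+0.0755, -0.0755, 0)
  M3 = (-0.0755, -0.0755, 0)
Detected image corners:
  c0 = (209.815154, 343.411466) px
  c1 = (408.660783, 362.112638) px
  c2 = (419.982898, 113.581930) px
  c3 = (225.161087, 106.481278) px
Planar DLT: solve 8×8 A·h = b for H (H[2,2]=1):
  H  [+1206.01649 -137.97825 +313.69359]
  H  [+13.66758 +1570.43445 +229.81491]
  H  [-0.30820 -0.15626 +1.00000]
B = K⁻¹H; ‖b₁‖=2.070295, ‖b₂‖=2.070295; λ = 2/(‖b₁‖+‖b₂‖) = 0.483023, sign → tz>0 ⇒ λ=+0.483023
r₁ = λ·B[:,0] = (+0.98721,+0.05701,-0.14887); r₂ = λ·B[:,1] = (-0.06883,+0.99477,-0.07548)
r₃ = r₁×r₂ = (+0.14378,+0.08476,+0.98597); SVD([r₁ r₂ r₃]) → R = UVᵀ:
  R  [+0.98721 -0.06883 +0.14378]
  R  [+0.05701 +0.99477 +0.08476]
  R  [-0.14887 -0.07548 +0.98597]
t = (+0.00797, -0.01562, +0.48302) m
tr R = 2.967954; θ = arccos((tr R − 1)/2) = 0.179253 rad = 10.270°
axis k = ((R−Rᵀ)₃₂, (R−Rᵀ)₁₃, (R−Rᵀ)₂₁) / (2 sinθ) = (-0.449357, +0.820693, +0.352903)
rvec = θ·k = (-0.080549, +0.147112, +0.063259)

rvec=(-0.0805, 0.1471, 0.0633) tvec=(0.0080, -0.0156, 0.4830)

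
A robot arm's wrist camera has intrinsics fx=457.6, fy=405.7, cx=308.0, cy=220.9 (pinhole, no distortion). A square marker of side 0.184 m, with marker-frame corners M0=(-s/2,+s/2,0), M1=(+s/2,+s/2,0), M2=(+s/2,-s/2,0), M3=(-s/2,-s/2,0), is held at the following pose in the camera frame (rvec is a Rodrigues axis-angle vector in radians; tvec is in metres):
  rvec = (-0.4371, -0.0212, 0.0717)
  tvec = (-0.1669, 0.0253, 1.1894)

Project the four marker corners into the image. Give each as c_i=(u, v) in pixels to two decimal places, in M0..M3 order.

Intrinsics K: fx=457.6, fy=405.7, cx=308.0, cy=220.9
Marker side s = 0.184 m; corners in marker frame (Z=0):
  M0 = (-0.0920, +0.0920, 0)
  M1 = (+0.0920, +0.0920, 0)
  M2 = (+0.0920, -0.0920, 0)
  M3 = (-0.0920, -0.0920, 0)
rvec = (-0.4371, -0.0212, 0.0717), |rvec| = θ = 0.44345 rad = 25.408°
Rodrigues: sinθ=0.42906, 1−cosθ=0.09672; R = I + sinθ·[k]× + (1−cosθ)·[k]×²:
    [+0.99725 -0.06482 -0.03593]
    [+0.07393 +0.90350 +0.42217]
    [+0.00510 -0.42366 +0.90581]
t = (-0.1669, 0.0253, 1.1894) m
M0: Pc = R·M0+t = (-0.26461, +0.10162, +1.14995); u = 457.6·(-0.26461)/1.14995 + 308.0 = 202.7040, v = 405.7·(+0.10162)/1.14995 + 220.9 = 256.7513
M1: Pc = R·M1+t = (-0.08112, +0.11522, +1.15089); u = 457.6·(-0.08112)/1.15089 + 308.0 = 275.7479, v = 405.7·(+0.11522)/1.15089 + 220.9 = 261.5173
M2: Pc = R·M2+t = (-0.06919, -0.05102, +1.22885); u = 457.6·(-0.06919)/1.22885 + 308.0 = 282.2349, v = 405.7·(-0.05102)/1.22885 + 220.9 = 204.0558
M3: Pc = R·M3+t = (-0.25268, -0.06462, +1.22791); u = 457.6·(-0.25268)/1.22791 + 308.0 = 213.8332, v = 405.7·(-0.06462)/1.22791 + 220.9 = 199.5484

c0=(202.70, 256.75) c1=(275.75, 261.52) c2=(282.23, 204.06) c3=(213.83, 199.55)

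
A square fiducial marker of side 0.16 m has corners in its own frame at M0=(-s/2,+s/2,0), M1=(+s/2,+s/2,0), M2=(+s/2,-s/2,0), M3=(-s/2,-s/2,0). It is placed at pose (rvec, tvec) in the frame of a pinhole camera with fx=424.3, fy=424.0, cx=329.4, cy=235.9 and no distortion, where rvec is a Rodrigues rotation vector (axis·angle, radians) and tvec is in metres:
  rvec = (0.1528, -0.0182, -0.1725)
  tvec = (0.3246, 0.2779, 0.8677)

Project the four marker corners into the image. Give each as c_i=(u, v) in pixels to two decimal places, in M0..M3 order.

c0=(454.52, 414.06) c1=(530.37, 400.62) c2=(522.67, 328.16) c3=(444.64, 341.92)

Intrinsics K: fx=424.3, fy=424.0, cx=329.4, cy=235.9
Marker side s = 0.16 m; corners in marker frame (Z=0):
  M0 = (-0.0800, +0.0800, 0)
  M1 = (+0.0800, +0.0800, 0)
  M2 = (+0.0800, -0.0800, 0)
  M3 = (-0.0800, -0.0800, 0)
rvec = (0.1528, -0.0182, -0.1725), |rvec| = θ = 0.23116 rad = 13.245°
Rodrigues: sinθ=0.22911, 1−cosθ=0.02660; R = I + sinθ·[k]× + (1−cosθ)·[k]×²:
    [+0.98502 +0.16958 -0.03116]
    [-0.17235 +0.97357 -0.14988]
    [+0.00492 +0.15301 +0.98821]
t = (0.3246, 0.2779, 0.8677) m
M0: Pc = R·M0+t = (+0.25936, +0.36957, +0.87955); u = 424.3·(+0.25936)/0.87955 + 329.4 = 454.5195, v = 424.0·(+0.36957)/0.87955 + 235.9 = 414.0589
M1: Pc = R·M1+t = (+0.41697, +0.34200, +0.88033); u = 424.3·(+0.41697)/0.88033 + 329.4 = 530.3689, v = 424.0·(+0.34200)/0.88033 + 235.9 = 400.6179
M2: Pc = R·M2+t = (+0.38984, +0.18623, +0.85585); u = 424.3·(+0.38984)/0.85585 + 329.4 = 522.6657, v = 424.0·(+0.18623)/0.85585 + 235.9 = 328.1589
M3: Pc = R·M3+t = (+0.23223, +0.21380, +0.85507); u = 424.3·(+0.23223)/0.85507 + 329.4 = 444.6377, v = 424.0·(+0.21380)/0.85507 + 235.9 = 341.9180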